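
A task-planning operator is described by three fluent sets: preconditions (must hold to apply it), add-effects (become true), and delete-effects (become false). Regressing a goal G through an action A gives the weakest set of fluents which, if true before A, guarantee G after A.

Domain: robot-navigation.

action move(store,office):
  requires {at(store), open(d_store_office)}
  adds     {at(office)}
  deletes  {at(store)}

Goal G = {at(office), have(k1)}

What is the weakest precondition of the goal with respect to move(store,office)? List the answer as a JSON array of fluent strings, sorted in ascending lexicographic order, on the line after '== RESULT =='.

Compute (G \ add) ∪ pre:
  G ∩ del = {}  (empty — regression defined)
  G \ add = {at(office), have(k1)} \ {at(office)} = {have(k1)}
  ∪ pre   = {have(k1)} ∪ {at(store), open(d_store_office)}
          = {at(store), have(k1), open(d_store_office)}

== RESULT ==
["at(store)", "have(k1)", "open(d_store_office)"]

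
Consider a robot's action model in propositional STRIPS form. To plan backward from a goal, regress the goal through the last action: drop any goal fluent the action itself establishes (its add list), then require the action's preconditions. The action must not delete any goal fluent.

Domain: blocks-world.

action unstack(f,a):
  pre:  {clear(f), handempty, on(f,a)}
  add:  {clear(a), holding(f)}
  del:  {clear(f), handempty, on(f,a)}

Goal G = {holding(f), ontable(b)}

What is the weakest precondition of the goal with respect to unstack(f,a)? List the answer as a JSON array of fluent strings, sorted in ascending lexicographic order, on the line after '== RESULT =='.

Regress:
  G ∩ del = {}  (empty — regression defined)
  G \ add = {holding(f), ontable(b)} \ {clear(a), holding(f)} = {ontable(b)}
  ∪ pre   = {ontable(b)} ∪ {clear(f), handempty, on(f,a)}
          = {clear(f), handempty, on(f,a), ontable(b)}

== RESULT ==
["clear(f)", "handempty", "on(f,a)", "ontable(b)"]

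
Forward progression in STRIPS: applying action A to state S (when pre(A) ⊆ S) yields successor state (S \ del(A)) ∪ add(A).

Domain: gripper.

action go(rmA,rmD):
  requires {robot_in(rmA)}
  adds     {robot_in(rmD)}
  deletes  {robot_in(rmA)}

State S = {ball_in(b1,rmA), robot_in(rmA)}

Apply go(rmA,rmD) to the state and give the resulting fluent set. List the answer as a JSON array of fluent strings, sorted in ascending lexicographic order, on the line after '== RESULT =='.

Progress:
  pre ⊆ S: {robot_in(rmA)} ⊆ S  — applicable
  S \ del = {ball_in(b1,rmA)}
  ∪ add   = {ball_in(b1,rmA), robot_in(rmD)}

== RESULT ==
["ball_in(b1,rmA)", "robot_in(rmD)"]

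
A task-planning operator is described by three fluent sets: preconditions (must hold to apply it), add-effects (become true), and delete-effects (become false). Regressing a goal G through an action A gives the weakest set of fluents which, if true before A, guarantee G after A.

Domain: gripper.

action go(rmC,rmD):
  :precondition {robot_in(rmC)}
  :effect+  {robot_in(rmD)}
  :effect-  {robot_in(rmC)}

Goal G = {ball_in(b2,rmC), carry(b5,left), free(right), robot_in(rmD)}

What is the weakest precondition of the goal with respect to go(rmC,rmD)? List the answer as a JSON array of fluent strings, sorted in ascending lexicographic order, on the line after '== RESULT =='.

Compute (G \ add) ∪ pre:
  G ∩ del = {}  (empty — regression defined)
  G \ add = {ball_in(b2,rmC), carry(b5,left), free(right), robot_in(rmD)} \ {robot_in(rmD)} = {ball_in(b2,rmC), carry(b5,left), free(right)}
  ∪ pre   = {ball_in(b2,rmC), carry(b5,left), free(right)} ∪ {robot_in(rmC)}
          = {ball_in(b2,rmC), carry(b5,left), free(right), robot_in(rmC)}

== RESULT ==
["ball_in(b2,rmC)", "carry(b5,left)", "free(right)", "robot_in(rmC)"]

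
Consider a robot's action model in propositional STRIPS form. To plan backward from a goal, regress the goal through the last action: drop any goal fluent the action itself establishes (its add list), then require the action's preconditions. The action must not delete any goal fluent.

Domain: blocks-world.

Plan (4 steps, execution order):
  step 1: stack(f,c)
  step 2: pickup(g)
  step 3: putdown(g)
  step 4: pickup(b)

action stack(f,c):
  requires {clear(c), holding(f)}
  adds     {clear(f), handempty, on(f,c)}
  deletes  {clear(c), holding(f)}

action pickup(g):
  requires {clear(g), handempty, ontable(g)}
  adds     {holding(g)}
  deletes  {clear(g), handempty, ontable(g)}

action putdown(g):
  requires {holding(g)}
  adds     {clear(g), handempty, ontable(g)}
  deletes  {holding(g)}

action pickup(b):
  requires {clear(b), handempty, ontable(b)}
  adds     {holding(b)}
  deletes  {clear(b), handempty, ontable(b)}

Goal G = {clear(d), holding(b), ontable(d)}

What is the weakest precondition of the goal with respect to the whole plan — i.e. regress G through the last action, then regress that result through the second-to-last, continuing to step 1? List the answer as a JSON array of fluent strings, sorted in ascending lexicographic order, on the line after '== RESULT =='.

Regress step by step:
  through step 4 (pickup(b)): drop {holding(b)}, keep {clear(d), ontable(d)}, require {clear(b), handempty, ontable(b)}
    → {clear(b), clear(d), handempty, ontable(b), ontable(d)}
  through step 3 (putdown(g)): drop {handempty}, keep {clear(b), clear(d), ontable(b), ontable(d)}, require {holding(g)}
    → {clear(b), clear(d), holding(g), ontable(b), ontable(d)}
  through step 2 (pickup(g)): drop {holding(g)}, keep {clear(b), clear(d), ontable(b), ontable(d)}, require {clear(g), handempty, ontable(g)}
    → {clear(b), clear(d), clear(g), handempty, ontable(b), ontable(d), ontable(g)}
  through step 1 (stack(f,c)): drop {handempty}, keep {clear(b), clear(d), clear(g), ontable(b), ontable(d), ontable(g)}, require {clear(c), holding(f)}
    → {clear(b), clear(c), clear(d), clear(g), holding(f), ontable(b), ontable(d), ontable(g)}

== RESULT ==
["clear(b)", "clear(c)", "clear(d)", "clear(g)", "holding(f)", "ontable(b)", "ontable(d)", "ontable(g)"]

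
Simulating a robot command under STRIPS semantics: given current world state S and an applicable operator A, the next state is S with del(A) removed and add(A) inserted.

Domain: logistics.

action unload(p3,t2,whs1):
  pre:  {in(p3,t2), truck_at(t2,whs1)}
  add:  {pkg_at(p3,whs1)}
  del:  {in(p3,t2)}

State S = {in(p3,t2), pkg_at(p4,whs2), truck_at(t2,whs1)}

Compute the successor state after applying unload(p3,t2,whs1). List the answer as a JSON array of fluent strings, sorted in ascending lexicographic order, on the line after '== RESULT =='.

Progress:
  pre ⊆ S: {in(p3,t2), truck_at(t2,whs1)} ⊆ S  — applicable
  S \ del = {pkg_at(p4,whs2), truck_at(t2,whs1)}
  ∪ add   = {pkg_at(p3,whs1), pkg_at(p4,whs2), truck_at(t2,whs1)}

== RESULT ==
["pkg_at(p3,whs1)", "pkg_at(p4,whs2)", "truck_at(t2,whs1)"]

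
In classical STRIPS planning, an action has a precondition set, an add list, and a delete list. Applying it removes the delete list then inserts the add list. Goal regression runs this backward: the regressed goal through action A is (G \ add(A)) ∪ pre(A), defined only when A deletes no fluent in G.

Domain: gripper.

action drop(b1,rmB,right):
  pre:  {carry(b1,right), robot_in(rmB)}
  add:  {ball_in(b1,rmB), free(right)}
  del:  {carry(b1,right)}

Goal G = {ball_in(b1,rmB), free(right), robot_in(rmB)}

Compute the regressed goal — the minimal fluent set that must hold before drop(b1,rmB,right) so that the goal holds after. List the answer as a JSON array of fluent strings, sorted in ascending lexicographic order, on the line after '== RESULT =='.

Regress:
  G ∩ del = {}  (empty — regression defined)
  G \ add = {ball_in(b1,rmB), free(right), robot_in(rmB)} \ {ball_in(b1,rmB), free(right)} = {robot_in(rmB)}
  ∪ pre   = {robot_in(rmB)} ∪ {carry(b1,right), robot_in(rmB)}
          = {carry(b1,right), robot_in(rmB)}

== RESULT ==
["carry(b1,right)", "robot_in(rmB)"]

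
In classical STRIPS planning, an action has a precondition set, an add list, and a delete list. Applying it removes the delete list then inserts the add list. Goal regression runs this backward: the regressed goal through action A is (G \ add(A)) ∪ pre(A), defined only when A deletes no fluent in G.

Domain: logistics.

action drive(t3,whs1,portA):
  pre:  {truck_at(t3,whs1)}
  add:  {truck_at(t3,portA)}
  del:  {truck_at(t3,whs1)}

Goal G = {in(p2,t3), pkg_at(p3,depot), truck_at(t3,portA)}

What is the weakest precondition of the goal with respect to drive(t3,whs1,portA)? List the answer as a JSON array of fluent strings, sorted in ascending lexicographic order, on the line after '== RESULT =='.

Compute (G \ add) ∪ pre:
  G ∩ del = {}  (empty — regression defined)
  G \ add = {in(p2,t3), pkg_at(p3,depot), truck_at(t3,portA)} \ {truck_at(t3,portA)} = {in(p2,t3), pkg_at(p3,depot)}
  ∪ pre   = {in(p2,t3), pkg_at(p3,depot)} ∪ {truck_at(t3,whs1)}
          = {in(p2,t3), pkg_at(p3,depot), truck_at(t3,whs1)}

== RESULT ==
["in(p2,t3)", "pkg_at(p3,depot)", "truck_at(t3,whs1)"]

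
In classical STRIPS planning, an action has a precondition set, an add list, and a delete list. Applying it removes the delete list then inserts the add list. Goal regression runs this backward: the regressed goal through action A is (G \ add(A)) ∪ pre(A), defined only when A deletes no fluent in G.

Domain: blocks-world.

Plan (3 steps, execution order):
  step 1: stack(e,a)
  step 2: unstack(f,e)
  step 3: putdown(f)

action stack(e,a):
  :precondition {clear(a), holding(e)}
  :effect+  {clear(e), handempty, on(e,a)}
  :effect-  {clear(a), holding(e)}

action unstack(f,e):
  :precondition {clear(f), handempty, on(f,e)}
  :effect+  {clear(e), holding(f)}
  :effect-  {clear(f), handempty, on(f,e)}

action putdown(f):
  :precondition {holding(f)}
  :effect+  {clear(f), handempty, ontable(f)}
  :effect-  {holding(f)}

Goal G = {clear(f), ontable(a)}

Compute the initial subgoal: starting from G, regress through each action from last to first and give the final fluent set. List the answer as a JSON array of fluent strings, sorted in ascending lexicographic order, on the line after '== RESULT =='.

Regress step by step:
  through step 3 (putdown(f)): drop {clear(f)}, keep {ontable(a)}, require {holding(f)}
    → {holding(f), ontable(a)}
  through step 2 (unstack(f,e)): drop {holding(f)}, keep {ontable(a)}, require {clear(f), handempty, on(f,e)}
    → {clear(f), handempty, on(f,e), ontable(a)}
  through step 1 (stack(e,a)): drop {handempty}, keep {clear(f), on(f,e), ontable(a)}, require {clear(a), holding(e)}
    → {clear(a), clear(f), holding(e), on(f,e), ontable(a)}

== RESULT ==
["clear(a)", "clear(f)", "holding(e)", "on(f,e)", "ontable(a)"]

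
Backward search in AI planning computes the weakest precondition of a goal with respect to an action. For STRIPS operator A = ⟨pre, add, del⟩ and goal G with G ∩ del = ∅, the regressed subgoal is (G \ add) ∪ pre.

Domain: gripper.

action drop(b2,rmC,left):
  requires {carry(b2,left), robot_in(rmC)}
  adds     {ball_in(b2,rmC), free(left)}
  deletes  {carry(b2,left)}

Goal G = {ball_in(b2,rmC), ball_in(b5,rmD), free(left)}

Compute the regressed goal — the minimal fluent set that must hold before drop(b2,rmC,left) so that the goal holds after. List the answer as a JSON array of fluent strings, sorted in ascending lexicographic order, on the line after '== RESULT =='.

Compute (G \ add) ∪ pre:
  G ∩ del = {}  (empty — regression defined)
  G \ add = {ball_in(b2,rmC), ball_in(b5,rmD), free(left)} \ {ball_in(b2,rmC), free(left)} = {ball_in(b5,rmD)}
  ∪ pre   = {ball_in(b5,rmD)} ∪ {carry(b2,left), robot_in(rmC)}
          = {ball_in(b5,rmD), carry(b2,left), robot_in(rmC)}

== RESULT ==
["ball_in(b5,rmD)", "carry(b2,left)", "robot_in(rmC)"]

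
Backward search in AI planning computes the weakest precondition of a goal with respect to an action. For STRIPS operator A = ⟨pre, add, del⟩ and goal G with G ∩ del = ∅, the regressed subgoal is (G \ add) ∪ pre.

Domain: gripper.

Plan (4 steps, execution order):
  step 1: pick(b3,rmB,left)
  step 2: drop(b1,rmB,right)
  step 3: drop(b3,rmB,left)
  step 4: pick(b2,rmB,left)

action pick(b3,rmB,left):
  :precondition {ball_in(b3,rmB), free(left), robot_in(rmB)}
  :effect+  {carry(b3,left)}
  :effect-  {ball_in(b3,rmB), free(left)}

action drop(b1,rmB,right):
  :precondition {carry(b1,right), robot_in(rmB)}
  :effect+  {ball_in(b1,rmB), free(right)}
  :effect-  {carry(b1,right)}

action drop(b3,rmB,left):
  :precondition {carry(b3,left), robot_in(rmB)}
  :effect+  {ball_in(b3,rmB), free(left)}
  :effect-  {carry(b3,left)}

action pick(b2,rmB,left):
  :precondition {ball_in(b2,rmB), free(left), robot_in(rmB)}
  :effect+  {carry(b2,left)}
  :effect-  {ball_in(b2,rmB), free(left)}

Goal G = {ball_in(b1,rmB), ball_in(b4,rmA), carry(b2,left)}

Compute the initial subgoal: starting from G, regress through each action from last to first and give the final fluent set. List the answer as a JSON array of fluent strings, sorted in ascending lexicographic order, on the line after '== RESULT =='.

Regress step by step:
  through step 4 (pick(b2,rmB,left)): drop {carry(b2,left)}, keep {ball_in(b1,rmB), ball_in(b4,rmA)}, require {ball_in(b2,rmB), free(left), robot_in(rmB)}
    → {ball_in(b1,rmB), ball_in(b2,rmB), ball_in(b4,rmA), free(left), robot_in(rmB)}
  through step 3 (drop(b3,rmB,left)): drop {free(left)}, keep {ball_in(b1,rmB), ball_in(b2,rmB), ball_in(b4,rmA), robot_in(rmB)}, require {carry(b3,left), robot_in(rmB)}
    → {ball_in(b1,rmB), ball_in(b2,rmB), ball_in(b4,rmA), carry(b3,left), robot_in(rmB)}
  through step 2 (drop(b1,rmB,right)): drop {ball_in(b1,rmB)}, keep {ball_in(b2,rmB), ball_in(b4,rmA), carry(b3,left), robot_in(rmB)}, require {carry(b1,right), robot_in(rmB)}
    → {ball_in(b2,rmB), ball_in(b4,rmA), carry(b1,right), carry(b3,left), robot_in(rmB)}
  through step 1 (pick(b3,rmB,left)): drop {carry(b3,left)}, keep {ball_in(b2,rmB), ball_in(b4,rmA), carry(b1,right), robot_in(rmB)}, require {ball_in(b3,rmB), free(left), robot_in(rmB)}
    → {ball_in(b2,rmB), ball_in(b3,rmB), ball_in(b4,rmA), carry(b1,right), free(left), robot_in(rmB)}

== RESULT ==
["ball_in(b2,rmB)", "ball_in(b3,rmB)", "ball_in(b4,rmA)", "carry(b1,right)", "free(left)", "robot_in(rmB)"]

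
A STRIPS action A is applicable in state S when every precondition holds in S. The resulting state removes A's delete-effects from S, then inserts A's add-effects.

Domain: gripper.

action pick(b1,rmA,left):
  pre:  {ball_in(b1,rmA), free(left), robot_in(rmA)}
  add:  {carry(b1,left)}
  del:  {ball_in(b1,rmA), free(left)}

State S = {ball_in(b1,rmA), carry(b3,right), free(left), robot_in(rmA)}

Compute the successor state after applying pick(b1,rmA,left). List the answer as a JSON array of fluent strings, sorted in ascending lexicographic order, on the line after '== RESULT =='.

Compute (S \ del) ∪ add:
  pre ⊆ S: {ball_in(b1,rmA), free(left), robot_in(rmA)} ⊆ S  — applicable
  S \ del = {carry(b3,right), robot_in(rmA)}
  ∪ add   = {carry(b1,left), carry(b3,right), robot_in(rmA)}

== RESULT ==
["carry(b1,left)", "carry(b3,right)", "robot_in(rmA)"]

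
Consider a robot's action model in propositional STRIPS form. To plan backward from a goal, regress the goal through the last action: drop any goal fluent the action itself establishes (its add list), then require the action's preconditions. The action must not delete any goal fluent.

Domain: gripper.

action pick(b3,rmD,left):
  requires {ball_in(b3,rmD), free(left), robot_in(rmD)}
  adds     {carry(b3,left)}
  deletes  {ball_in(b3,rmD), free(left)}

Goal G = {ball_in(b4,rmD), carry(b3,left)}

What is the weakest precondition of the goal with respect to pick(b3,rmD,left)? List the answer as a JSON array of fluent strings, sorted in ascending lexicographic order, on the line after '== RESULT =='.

Regress:
  G ∩ del = {}  (empty — regression defined)
  G \ add = {ball_in(b4,rmD), carry(b3,left)} \ {carry(b3,left)} = {ball_in(b4,rmD)}
  ∪ pre   = {ball_in(b4,rmD)} ∪ {ball_in(b3,rmD), free(left), robot_in(rmD)}
          = {ball_in(b3,rmD), ball_in(b4,rmD), free(left), robot_in(rmD)}

== RESULT ==
["ball_in(b3,rmD)", "ball_in(b4,rmD)", "free(left)", "robot_in(rmD)"]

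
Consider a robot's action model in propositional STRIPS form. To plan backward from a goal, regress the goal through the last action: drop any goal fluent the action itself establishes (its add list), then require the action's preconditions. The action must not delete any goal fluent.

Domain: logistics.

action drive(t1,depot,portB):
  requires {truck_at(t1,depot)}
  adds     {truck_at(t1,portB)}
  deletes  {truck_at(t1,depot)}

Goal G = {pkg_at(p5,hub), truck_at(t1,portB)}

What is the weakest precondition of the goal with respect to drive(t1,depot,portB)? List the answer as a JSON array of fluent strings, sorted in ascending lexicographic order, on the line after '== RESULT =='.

Regress:
  G ∩ del = {}  (empty — regression defined)
  G \ add = {pkg_at(p5,hub), truck_at(t1,portB)} \ {truck_at(t1,portB)} = {pkg_at(p5,hub)}
  ∪ pre   = {pkg_at(p5,hub)} ∪ {truck_at(t1,depot)}
          = {pkg_at(p5,hub), truck_at(t1,depot)}

== RESULT ==
["pkg_at(p5,hub)", "truck_at(t1,depot)"]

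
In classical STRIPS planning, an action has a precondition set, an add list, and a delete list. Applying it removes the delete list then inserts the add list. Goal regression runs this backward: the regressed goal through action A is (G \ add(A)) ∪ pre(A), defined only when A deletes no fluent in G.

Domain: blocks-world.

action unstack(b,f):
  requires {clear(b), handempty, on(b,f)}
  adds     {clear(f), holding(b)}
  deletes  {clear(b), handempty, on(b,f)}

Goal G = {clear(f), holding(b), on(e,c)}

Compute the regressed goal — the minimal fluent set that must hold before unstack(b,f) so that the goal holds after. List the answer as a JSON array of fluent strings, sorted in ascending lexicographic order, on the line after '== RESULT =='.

Compute (G \ add) ∪ pre:
  G ∩ del = {}  (empty — regression defined)
  G \ add = {clear(f), holding(b), on(e,c)} \ {clear(f), holding(b)} = {on(e,c)}
  ∪ pre   = {on(e,c)} ∪ {clear(b), handempty, on(b,f)}
          = {clear(b), handempty, on(b,f), on(e,c)}

== RESULT ==
["clear(b)", "handempty", "on(b,f)", "on(e,c)"]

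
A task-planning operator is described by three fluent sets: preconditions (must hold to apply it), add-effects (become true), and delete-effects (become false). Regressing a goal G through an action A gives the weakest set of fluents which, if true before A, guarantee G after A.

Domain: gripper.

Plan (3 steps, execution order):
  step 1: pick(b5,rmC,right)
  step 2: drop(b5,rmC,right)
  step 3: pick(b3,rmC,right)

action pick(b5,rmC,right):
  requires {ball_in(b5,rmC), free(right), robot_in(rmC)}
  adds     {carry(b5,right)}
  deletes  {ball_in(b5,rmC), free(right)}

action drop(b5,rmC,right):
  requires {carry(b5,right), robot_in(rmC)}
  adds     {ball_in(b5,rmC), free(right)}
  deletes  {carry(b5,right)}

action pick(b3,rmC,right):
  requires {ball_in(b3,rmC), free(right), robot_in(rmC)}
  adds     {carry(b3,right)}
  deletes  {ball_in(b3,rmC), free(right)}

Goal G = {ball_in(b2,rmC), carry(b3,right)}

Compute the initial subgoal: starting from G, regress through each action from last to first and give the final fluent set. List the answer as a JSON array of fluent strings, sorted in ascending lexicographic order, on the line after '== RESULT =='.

Work backward from the goal:
  through step 3 (pick(b3,rmC,right)): drop {carry(b3,right)}, keep {ball_in(b2,rmC)}, require {ball_in(b3,rmC), free(right), robot_in(rmC)}
    → {ball_in(b2,rmC), ball_in(b3,rmC), free(right), robot_in(rmC)}
  through step 2 (drop(b5,rmC,right)): drop {free(right)}, keep {ball_in(b2,rmC), ball_in(b3,rmC), robot_in(rmC)}, require {carry(b5,right), robot_in(rmC)}
    → {ball_in(b2,rmC), ball_in(b3,rmC), carry(b5,right), robot_in(rmC)}
  through step 1 (pick(b5,rmC,right)): drop {carry(b5,right)}, keep {ball_in(b2,rmC), ball_in(b3,rmC), robot_in(rmC)}, require {ball_in(b5,rmC), free(right), robot_in(rmC)}
    → {ball_in(b2,rmC), ball_in(b3,rmC), ball_in(b5,rmC), free(right), robot_in(rmC)}

== RESULT ==
["ball_in(b2,rmC)", "ball_in(b3,rmC)", "ball_in(b5,rmC)", "free(right)", "robot_in(rmC)"]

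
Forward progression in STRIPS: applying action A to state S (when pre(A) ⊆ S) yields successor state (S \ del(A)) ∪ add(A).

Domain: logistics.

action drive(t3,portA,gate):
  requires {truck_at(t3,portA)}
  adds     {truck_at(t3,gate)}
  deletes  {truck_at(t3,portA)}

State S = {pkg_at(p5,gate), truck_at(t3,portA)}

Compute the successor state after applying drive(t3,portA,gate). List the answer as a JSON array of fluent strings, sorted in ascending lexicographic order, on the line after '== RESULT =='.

Compute (S \ del) ∪ add:
  pre ⊆ S: {truck_at(t3,portA)} ⊆ S  — applicable
  S \ del = {pkg_at(p5,gate)}
  ∪ add   = {pkg_at(p5,gate), truck_at(t3,gate)}

== RESULT ==
["pkg_at(p5,gate)", "truck_at(t3,gate)"]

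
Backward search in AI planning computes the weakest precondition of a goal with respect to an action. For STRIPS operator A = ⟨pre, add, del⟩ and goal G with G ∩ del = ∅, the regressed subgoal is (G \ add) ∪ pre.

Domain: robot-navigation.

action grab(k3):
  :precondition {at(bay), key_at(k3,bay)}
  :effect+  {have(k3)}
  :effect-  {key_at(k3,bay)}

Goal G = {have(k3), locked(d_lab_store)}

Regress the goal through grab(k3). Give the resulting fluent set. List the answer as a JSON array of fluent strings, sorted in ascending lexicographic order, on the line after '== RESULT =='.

Compute (G \ add) ∪ pre:
  G ∩ del = {}  (empty — regression defined)
  G \ add = {have(k3), locked(d_lab_store)} \ {have(k3)} = {locked(d_lab_store)}
  ∪ pre   = {locked(d_lab_store)} ∪ {at(bay), key_at(k3,bay)}
          = {at(bay), key_at(k3,bay), locked(d_lab_store)}

== RESULT ==
["at(bay)", "key_at(k3,bay)", "locked(d_lab_store)"]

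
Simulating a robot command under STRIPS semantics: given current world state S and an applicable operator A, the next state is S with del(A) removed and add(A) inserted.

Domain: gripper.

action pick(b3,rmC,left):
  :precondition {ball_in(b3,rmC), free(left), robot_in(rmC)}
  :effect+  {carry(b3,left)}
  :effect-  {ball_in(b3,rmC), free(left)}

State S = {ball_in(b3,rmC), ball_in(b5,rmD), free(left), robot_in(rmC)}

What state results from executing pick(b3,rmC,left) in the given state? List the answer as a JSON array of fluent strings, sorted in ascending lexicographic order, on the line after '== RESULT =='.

Compute (S \ del) ∪ add:
  pre ⊆ S: {ball_in(b3,rmC), free(left), robot_in(rmC)} ⊆ S  — applicable
  S \ del = {ball_in(b5,rmD), robot_in(rmC)}
  ∪ add   = {ball_in(b5,rmD), carry(b3,left), robot_in(rmC)}

== RESULT ==
["ball_in(b5,rmD)", "carry(b3,left)", "robot_in(rmC)"]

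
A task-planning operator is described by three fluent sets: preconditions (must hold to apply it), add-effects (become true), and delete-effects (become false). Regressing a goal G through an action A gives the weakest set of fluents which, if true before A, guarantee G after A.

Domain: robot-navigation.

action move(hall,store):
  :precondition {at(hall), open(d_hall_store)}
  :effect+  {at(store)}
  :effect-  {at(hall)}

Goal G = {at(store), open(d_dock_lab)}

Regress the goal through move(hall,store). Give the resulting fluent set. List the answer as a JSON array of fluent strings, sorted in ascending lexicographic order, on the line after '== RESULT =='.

Regress:
  G ∩ del = {}  (empty — regression defined)
  G \ add = {at(store), open(d_dock_lab)} \ {at(store)} = {open(d_dock_lab)}
  ∪ pre   = {open(d_dock_lab)} ∪ {at(hall), open(d_hall_store)}
          = {at(hall), open(d_dock_lab), open(d_hall_store)}

== RESULT ==
["at(hall)", "open(d_dock_lab)", "open(d_hall_store)"]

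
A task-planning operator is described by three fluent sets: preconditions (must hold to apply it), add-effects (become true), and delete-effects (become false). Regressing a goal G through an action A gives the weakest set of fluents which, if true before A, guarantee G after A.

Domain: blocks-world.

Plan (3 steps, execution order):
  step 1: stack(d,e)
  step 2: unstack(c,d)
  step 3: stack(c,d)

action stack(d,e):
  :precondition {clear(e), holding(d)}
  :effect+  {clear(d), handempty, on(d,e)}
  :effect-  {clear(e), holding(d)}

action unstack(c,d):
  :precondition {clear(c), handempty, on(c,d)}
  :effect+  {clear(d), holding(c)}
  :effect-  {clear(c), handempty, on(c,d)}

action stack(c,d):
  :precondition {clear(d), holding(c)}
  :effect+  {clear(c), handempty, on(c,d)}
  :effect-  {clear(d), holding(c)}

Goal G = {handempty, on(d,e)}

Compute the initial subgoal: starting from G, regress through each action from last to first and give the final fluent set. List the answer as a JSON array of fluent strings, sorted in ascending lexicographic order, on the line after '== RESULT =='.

Regress step by step:
  through step 3 (stack(c,d)): drop {handempty}, keep {on(d,e)}, require {clear(d), holding(c)}
    → {clear(d), holding(c), on(d,e)}
  through step 2 (unstack(c,d)): drop {clear(d), holding(c)}, keep {on(d,e)}, require {clear(c), handempty, on(c,d)}
    → {clear(c), handempty, on(c,d), on(d,e)}
  through step 1 (stack(d,e)): drop {handempty, on(d,e)}, keep {clear(c), on(c,d)}, require {clear(e), holding(d)}
    → {clear(c), clear(e), holding(d), on(c,d)}

== RESULT ==
["clear(c)", "clear(e)", "holding(d)", "on(c,d)"]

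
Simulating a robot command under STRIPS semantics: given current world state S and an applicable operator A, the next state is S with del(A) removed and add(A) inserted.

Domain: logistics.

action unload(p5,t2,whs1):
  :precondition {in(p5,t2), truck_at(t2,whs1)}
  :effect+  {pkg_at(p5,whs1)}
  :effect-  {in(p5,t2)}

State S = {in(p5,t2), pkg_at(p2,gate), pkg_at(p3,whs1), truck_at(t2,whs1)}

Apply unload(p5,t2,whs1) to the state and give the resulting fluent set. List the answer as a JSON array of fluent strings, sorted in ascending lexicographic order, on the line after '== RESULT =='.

Progress:
  pre ⊆ S: {in(p5,t2), truck_at(t2,whs1)} ⊆ S  — applicable
  S \ del = {pkg_at(p2,gate), pkg_at(p3,whs1), truck_at(t2,whs1)}
  ∪ add   = {pkg_at(p2,gate), pkg_at(p3,whs1), pkg_at(p5,whs1), truck_at(t2,whs1)}

== RESULT ==
["pkg_at(p2,gate)", "pkg_at(p3,whs1)", "pkg_at(p5,whs1)", "truck_at(t2,whs1)"]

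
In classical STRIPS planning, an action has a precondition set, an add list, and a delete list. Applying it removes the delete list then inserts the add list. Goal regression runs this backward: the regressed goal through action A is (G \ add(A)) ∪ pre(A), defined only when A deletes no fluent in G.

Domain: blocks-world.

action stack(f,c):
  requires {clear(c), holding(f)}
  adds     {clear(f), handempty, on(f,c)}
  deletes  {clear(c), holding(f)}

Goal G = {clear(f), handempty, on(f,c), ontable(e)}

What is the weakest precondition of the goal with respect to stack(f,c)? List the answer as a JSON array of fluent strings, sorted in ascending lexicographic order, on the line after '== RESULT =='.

Regress:
  G ∩ del = {}  (empty — regression defined)
  G \ add = {clear(f), handempty, on(f,c), ontable(e)} \ {clear(f), handempty, on(f,c)} = {ontable(e)}
  ∪ pre   = {ontable(e)} ∪ {clear(c), holding(f)}
          = {clear(c), holding(f), ontable(e)}

== RESULT ==
["clear(c)", "holding(f)", "ontable(e)"]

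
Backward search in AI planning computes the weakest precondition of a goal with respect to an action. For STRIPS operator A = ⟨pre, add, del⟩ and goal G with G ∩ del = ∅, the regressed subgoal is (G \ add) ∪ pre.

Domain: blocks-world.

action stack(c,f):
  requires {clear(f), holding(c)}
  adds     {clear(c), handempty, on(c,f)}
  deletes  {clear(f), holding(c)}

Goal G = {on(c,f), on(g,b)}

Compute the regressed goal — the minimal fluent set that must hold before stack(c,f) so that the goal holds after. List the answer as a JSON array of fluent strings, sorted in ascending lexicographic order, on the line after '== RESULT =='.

Compute (G \ add) ∪ pre:
  G ∩ del = {}  (empty — regression defined)
  G \ add = {on(c,f), on(g,b)} \ {clear(c), handempty, on(c,f)} = {on(g,b)}
  ∪ pre   = {on(g,b)} ∪ {clear(f), holding(c)}
          = {clear(f), holding(c), on(g,b)}

== RESULT ==
["clear(f)", "holding(c)", "on(g,b)"]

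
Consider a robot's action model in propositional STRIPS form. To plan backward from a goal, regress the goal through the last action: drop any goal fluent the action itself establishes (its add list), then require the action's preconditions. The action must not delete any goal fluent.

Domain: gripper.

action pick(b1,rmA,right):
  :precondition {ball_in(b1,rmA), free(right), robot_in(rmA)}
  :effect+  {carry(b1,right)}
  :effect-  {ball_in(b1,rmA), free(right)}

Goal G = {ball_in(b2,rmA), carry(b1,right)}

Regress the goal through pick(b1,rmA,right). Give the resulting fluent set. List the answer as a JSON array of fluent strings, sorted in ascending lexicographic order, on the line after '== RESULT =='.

Regress:
  G ∩ del = {}  (empty — regression defined)
  G \ add = {ball_in(b2,rmA), carry(b1,right)} \ {carry(b1,right)} = {ball_in(b2,rmA)}
  ∪ pre   = {ball_in(b2,rmA)} ∪ {ball_in(b1,rmA), free(right), robot_in(rmA)}
          = {ball_in(b1,rmA), ball_in(b2,rmA), free(right), robot_in(rmA)}

== RESULT ==
["ball_in(b1,rmA)", "ball_in(b2,rmA)", "free(right)", "robot_in(rmA)"]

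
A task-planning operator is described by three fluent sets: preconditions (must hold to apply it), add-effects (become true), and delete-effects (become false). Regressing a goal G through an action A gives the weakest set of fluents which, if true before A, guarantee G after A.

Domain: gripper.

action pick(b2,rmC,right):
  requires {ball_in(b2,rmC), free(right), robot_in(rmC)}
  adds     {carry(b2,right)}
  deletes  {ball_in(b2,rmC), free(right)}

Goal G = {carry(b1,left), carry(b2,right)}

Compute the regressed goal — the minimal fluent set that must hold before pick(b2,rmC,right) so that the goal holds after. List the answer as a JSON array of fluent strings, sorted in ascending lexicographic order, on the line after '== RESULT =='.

Compute (G \ add) ∪ pre:
  G ∩ del = {}  (empty — regression defined)
  G \ add = {carry(b1,left), carry(b2,right)} \ {carry(b2,right)} = {carry(b1,left)}
  ∪ pre   = {carry(b1,left)} ∪ {ball_in(b2,rmC), free(right), robot_in(rmC)}
          = {ball_in(b2,rmC), carry(b1,left), free(right), robot_in(rmC)}

== RESULT ==
["ball_in(b2,rmC)", "carry(b1,left)", "free(right)", "robot_in(rmC)"]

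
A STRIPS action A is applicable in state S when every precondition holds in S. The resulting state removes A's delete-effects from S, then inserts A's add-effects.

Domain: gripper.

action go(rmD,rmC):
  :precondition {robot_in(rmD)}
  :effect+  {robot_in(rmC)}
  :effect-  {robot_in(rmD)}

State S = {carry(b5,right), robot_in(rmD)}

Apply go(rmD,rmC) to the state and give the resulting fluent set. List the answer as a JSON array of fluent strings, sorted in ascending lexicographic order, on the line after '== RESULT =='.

Compute (S \ del) ∪ add:
  pre ⊆ S: {robot_in(rmD)} ⊆ S  — applicable
  S \ del = {carry(b5,right)}
  ∪ add   = {carry(b5,right), robot_in(rmC)}

== RESULT ==
["carry(b5,right)", "robot_in(rmC)"]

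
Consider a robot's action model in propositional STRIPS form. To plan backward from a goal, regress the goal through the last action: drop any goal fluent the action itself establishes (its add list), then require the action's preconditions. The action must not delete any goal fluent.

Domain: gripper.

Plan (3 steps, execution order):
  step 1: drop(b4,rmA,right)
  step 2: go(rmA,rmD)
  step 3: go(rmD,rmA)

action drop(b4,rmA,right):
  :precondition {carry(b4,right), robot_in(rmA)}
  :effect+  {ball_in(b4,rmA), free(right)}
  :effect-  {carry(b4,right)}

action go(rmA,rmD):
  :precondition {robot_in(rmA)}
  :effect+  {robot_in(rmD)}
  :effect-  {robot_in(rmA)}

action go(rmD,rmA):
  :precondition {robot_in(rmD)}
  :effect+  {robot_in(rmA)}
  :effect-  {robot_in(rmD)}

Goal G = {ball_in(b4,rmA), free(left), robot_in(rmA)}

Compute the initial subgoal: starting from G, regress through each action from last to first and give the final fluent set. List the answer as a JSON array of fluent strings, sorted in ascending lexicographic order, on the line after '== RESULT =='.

Work backward from the goal:
  through step 3 (go(rmD,rmA)): drop {robot_in(rmA)}, keep {ball_in(b4,rmA), free(left)}, require {robot_in(rmD)}
    → {ball_in(b4,rmA), free(left), robot_in(rmD)}
  through step 2 (go(rmA,rmD)): drop {robot_in(rmD)}, keep {ball_in(b4,rmA), free(left)}, require {robot_in(rmA)}
    → {ball_in(b4,rmA), free(left), robot_in(rmA)}
  through step 1 (drop(b4,rmA,right)): drop {ball_in(b4,rmA)}, keep {free(left), robot_in(rmA)}, require {carry(b4,right), robot_in(rmA)}
    → {carry(b4,right), free(left), robot_in(rmA)}

== RESULT ==
["carry(b4,right)", "free(left)", "robot_in(rmA)"]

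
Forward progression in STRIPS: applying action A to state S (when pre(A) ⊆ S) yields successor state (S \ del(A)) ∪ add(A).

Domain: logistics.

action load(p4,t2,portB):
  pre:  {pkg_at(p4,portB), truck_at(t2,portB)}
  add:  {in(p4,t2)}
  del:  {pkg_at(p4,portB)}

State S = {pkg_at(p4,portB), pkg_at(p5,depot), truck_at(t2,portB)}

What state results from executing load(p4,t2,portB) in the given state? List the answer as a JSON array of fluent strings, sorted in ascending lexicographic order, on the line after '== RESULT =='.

Progress:
  pre ⊆ S: {pkg_at(p4,portB), truck_at(t2,portB)} ⊆ S  — applicable
  S \ del = {pkg_at(p5,depot), truck_at(t2,portB)}
  ∪ add   = {in(p4,t2), pkg_at(p5,depot), truck_at(t2,portB)}

== RESULT ==
["in(p4,t2)", "pkg_at(p5,depot)", "truck_at(t2,portB)"]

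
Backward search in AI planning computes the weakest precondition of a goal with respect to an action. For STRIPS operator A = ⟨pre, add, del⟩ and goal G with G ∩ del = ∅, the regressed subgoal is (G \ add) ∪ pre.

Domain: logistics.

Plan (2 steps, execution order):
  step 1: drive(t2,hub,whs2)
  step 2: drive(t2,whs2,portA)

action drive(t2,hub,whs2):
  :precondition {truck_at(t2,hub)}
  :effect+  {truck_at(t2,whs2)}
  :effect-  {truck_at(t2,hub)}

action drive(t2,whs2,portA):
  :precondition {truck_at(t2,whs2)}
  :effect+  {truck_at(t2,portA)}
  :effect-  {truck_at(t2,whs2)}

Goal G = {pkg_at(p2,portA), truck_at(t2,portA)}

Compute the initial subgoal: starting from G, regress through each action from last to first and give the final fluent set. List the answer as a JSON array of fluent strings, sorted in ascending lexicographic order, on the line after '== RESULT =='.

Work backward from the goal:
  through step 2 (drive(t2,whs2,portA)): drop {truck_at(t2,portA)}, keep {pkg_at(p2,portA)}, require {truck_at(t2,whs2)}
    → {pkg_at(p2,portA), truck_at(t2,whs2)}
  through step 1 (drive(t2,hub,whs2)): drop {truck_at(t2,whs2)}, keep {pkg_at(p2,portA)}, require {truck_at(t2,hub)}
    → {pkg_at(p2,portA), truck_at(t2,hub)}

== RESULT ==
["pkg_at(p2,portA)", "truck_at(t2,hub)"]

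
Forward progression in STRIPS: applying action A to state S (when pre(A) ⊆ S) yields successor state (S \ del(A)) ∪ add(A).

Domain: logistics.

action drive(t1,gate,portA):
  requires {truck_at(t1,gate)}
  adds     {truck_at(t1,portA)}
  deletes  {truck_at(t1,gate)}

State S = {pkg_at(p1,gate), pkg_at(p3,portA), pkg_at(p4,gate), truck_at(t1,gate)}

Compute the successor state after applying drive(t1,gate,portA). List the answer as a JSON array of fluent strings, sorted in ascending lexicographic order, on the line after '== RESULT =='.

Compute (S \ del) ∪ add:
  pre ⊆ S: {truck_at(t1,gate)} ⊆ S  — applicable
  S \ del = {pkg_at(p1,gate), pkg_at(p3,portA), pkg_at(p4,gate)}
  ∪ add   = {pkg_at(p1,gate), pkg_at(p3,portA), pkg_at(p4,gate), truck_at(t1,portA)}

== RESULT ==
["pkg_at(p1,gate)", "pkg_at(p3,portA)", "pkg_at(p4,gate)", "truck_at(t1,portA)"]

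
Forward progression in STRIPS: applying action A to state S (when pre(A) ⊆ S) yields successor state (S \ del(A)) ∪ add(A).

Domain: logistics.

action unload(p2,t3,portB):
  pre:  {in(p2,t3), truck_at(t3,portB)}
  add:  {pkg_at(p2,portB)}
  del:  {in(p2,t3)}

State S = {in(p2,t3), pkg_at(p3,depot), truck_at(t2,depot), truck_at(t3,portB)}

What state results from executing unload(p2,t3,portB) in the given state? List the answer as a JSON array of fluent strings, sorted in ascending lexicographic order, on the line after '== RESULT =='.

Compute (S \ del) ∪ add:
  pre ⊆ S: {in(p2,t3), truck_at(t3,portB)} ⊆ S  — applicable
  S \ del = {pkg_at(p3,depot), truck_at(t2,depot), truck_at(t3,portB)}
  ∪ add   = {pkg_at(p2,portB), pkg_at(p3,depot), truck_at(t2,depot), truck_at(t3,portB)}

== RESULT ==
["pkg_at(p2,portB)", "pkg_at(p3,depot)", "truck_at(t2,depot)", "truck_at(t3,portB)"]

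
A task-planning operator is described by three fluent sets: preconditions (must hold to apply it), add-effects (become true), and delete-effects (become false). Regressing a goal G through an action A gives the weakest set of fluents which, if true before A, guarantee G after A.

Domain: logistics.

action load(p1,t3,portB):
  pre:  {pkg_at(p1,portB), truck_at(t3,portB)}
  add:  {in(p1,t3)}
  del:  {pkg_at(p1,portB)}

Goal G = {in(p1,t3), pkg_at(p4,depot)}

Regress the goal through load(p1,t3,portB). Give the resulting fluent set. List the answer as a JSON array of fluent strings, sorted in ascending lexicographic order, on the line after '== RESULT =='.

Regress:
  G ∩ del = {}  (empty — regression defined)
  G \ add = {in(p1,t3), pkg_at(p4,depot)} \ {in(p1,t3)} = {pkg_at(p4,depot)}
  ∪ pre   = {pkg_at(p4,depot)} ∪ {pkg_at(p1,portB), truck_at(t3,portB)}
          = {pkg_at(p1,portB), pkg_at(p4,depot), truck_at(t3,portB)}

== RESULT ==
["pkg_at(p1,portB)", "pkg_at(p4,depot)", "truck_at(t3,portB)"]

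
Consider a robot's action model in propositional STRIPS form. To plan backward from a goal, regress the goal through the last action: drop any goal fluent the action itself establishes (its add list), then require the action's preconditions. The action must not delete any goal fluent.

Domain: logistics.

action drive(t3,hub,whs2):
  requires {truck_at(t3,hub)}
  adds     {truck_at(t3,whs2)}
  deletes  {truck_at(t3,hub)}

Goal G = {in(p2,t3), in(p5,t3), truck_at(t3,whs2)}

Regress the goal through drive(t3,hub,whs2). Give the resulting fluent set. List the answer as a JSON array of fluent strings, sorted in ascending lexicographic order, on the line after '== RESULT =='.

Compute (G \ add) ∪ pre:
  G ∩ del = {}  (empty — regression defined)
  G \ add = {in(p2,t3), in(p5,t3), truck_at(t3,whs2)} \ {truck_at(t3,whs2)} = {in(p2,t3), in(p5,t3)}
  ∪ pre   = {in(p2,t3), in(p5,t3)} ∪ {truck_at(t3,hub)}
          = {in(p2,t3), in(p5,t3), truck_at(t3,hub)}

== RESULT ==
["in(p2,t3)", "in(p5,t3)", "truck_at(t3,hub)"]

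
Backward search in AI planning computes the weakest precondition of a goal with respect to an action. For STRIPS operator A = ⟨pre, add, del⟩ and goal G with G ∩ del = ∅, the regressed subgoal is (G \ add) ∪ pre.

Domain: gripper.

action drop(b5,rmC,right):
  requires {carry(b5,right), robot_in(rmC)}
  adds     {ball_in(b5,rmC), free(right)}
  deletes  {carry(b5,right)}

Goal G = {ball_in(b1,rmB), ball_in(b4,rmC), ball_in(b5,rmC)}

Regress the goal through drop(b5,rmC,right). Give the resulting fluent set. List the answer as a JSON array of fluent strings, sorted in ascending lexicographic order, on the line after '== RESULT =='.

Regress:
  G ∩ del = {}  (empty — regression defined)
  G \ add = {ball_in(b1,rmB), ball_in(b4,rmC), ball_in(b5,rmC)} \ {ball_in(b5,rmC), free(right)} = {ball_in(b1,rmB), ball_in(b4,rmC)}
  ∪ pre   = {ball_in(b1,rmB), ball_in(b4,rmC)} ∪ {carry(b5,right), robot_in(rmC)}
          = {ball_in(b1,rmB), ball_in(b4,rmC), carry(b5,right), robot_in(rmC)}

== RESULT ==
["ball_in(b1,rmB)", "ball_in(b4,rmC)", "carry(b5,right)", "robot_in(rmC)"]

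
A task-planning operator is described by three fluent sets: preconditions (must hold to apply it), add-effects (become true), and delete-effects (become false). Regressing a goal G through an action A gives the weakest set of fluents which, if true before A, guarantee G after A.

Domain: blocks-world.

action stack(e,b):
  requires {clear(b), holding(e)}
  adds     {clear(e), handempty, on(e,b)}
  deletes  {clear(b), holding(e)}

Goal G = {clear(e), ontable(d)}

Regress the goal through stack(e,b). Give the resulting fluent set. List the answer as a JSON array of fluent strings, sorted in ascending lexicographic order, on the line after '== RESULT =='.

Regress:
  G ∩ del = {}  (empty — regression defined)
  G \ add = {clear(e), ontable(d)} \ {clear(e), handempty, on(e,b)} = {ontable(d)}
  ∪ pre   = {ontable(d)} ∪ {clear(b), holding(e)}
          = {clear(b), holding(e), ontable(d)}

== RESULT ==
["clear(b)", "holding(e)", "ontable(d)"]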